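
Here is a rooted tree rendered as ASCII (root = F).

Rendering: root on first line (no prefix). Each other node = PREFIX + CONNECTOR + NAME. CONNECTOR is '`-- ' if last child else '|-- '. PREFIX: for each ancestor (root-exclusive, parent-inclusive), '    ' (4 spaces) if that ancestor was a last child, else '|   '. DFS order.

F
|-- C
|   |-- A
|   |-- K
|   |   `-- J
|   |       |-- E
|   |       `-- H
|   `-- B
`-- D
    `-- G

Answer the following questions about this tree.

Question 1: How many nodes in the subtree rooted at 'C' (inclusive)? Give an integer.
Subtree rooted at C contains: A, B, C, E, H, J, K
Count = 7

Answer: 7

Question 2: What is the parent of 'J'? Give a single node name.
Answer: K

Derivation:
Scan adjacency: J appears as child of K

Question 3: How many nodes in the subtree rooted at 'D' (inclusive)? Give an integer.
Subtree rooted at D contains: D, G
Count = 2

Answer: 2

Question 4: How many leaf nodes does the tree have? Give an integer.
Leaves (nodes with no children): A, B, E, G, H

Answer: 5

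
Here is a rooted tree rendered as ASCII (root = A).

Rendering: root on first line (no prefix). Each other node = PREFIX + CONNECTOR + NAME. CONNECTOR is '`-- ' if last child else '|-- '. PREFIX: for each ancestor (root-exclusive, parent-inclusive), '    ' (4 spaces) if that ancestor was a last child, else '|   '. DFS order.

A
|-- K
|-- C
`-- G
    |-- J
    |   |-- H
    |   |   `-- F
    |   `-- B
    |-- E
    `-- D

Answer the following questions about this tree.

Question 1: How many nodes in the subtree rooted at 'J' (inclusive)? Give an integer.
Answer: 4

Derivation:
Subtree rooted at J contains: B, F, H, J
Count = 4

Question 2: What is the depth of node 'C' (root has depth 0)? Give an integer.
Path from root to C: A -> C
Depth = number of edges = 1

Answer: 1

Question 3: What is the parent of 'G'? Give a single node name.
Scan adjacency: G appears as child of A

Answer: A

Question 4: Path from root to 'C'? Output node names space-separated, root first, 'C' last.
Answer: A C

Derivation:
Walk down from root: A -> C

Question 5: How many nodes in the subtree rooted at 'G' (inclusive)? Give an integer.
Subtree rooted at G contains: B, D, E, F, G, H, J
Count = 7

Answer: 7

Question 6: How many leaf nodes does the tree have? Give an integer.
Answer: 6

Derivation:
Leaves (nodes with no children): B, C, D, E, F, K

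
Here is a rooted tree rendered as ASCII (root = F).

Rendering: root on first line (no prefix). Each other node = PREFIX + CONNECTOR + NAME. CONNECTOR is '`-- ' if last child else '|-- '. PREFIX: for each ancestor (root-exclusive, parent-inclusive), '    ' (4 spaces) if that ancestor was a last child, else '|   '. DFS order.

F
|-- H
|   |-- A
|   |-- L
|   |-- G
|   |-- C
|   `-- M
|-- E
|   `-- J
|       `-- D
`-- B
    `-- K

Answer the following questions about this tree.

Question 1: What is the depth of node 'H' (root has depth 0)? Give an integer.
Path from root to H: F -> H
Depth = number of edges = 1

Answer: 1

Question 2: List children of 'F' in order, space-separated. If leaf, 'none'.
Answer: H E B

Derivation:
Node F's children (from adjacency): H, E, B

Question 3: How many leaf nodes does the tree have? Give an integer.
Leaves (nodes with no children): A, C, D, G, K, L, M

Answer: 7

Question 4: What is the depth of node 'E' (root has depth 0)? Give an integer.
Answer: 1

Derivation:
Path from root to E: F -> E
Depth = number of edges = 1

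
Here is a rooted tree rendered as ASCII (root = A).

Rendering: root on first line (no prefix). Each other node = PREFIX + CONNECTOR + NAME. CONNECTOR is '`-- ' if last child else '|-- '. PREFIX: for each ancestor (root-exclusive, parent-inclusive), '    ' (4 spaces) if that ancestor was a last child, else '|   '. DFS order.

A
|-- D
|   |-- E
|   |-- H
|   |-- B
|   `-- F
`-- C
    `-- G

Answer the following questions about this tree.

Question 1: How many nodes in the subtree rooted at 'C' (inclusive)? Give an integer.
Subtree rooted at C contains: C, G
Count = 2

Answer: 2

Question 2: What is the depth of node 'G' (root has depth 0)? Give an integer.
Answer: 2

Derivation:
Path from root to G: A -> C -> G
Depth = number of edges = 2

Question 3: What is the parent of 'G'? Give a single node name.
Scan adjacency: G appears as child of C

Answer: C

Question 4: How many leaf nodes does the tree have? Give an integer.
Answer: 5

Derivation:
Leaves (nodes with no children): B, E, F, G, H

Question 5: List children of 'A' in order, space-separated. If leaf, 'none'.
Answer: D C

Derivation:
Node A's children (from adjacency): D, C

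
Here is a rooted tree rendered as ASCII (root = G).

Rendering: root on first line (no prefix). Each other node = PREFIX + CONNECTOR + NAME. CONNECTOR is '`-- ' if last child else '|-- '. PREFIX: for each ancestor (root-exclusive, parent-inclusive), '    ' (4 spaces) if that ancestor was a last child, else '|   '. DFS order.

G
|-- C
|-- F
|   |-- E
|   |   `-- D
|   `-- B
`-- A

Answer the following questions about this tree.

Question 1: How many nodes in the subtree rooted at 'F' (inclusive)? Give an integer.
Answer: 4

Derivation:
Subtree rooted at F contains: B, D, E, F
Count = 4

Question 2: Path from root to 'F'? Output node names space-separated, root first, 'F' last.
Answer: G F

Derivation:
Walk down from root: G -> F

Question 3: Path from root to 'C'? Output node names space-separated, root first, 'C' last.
Walk down from root: G -> C

Answer: G C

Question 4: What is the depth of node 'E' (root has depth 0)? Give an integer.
Path from root to E: G -> F -> E
Depth = number of edges = 2

Answer: 2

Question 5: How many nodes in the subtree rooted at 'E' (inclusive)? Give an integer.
Answer: 2

Derivation:
Subtree rooted at E contains: D, E
Count = 2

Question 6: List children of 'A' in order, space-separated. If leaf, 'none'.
Answer: none

Derivation:
Node A's children (from adjacency): (leaf)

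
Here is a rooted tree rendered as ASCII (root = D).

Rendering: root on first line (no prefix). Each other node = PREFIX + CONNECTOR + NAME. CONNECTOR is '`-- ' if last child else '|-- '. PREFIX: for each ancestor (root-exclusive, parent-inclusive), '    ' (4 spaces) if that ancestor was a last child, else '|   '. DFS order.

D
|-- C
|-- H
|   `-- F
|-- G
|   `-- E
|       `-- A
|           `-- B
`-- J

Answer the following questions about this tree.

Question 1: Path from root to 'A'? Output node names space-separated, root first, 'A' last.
Walk down from root: D -> G -> E -> A

Answer: D G E A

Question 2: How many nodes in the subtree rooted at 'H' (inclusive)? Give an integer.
Subtree rooted at H contains: F, H
Count = 2

Answer: 2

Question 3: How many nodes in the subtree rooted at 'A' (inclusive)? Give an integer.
Subtree rooted at A contains: A, B
Count = 2

Answer: 2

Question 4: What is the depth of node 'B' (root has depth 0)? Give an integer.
Answer: 4

Derivation:
Path from root to B: D -> G -> E -> A -> B
Depth = number of edges = 4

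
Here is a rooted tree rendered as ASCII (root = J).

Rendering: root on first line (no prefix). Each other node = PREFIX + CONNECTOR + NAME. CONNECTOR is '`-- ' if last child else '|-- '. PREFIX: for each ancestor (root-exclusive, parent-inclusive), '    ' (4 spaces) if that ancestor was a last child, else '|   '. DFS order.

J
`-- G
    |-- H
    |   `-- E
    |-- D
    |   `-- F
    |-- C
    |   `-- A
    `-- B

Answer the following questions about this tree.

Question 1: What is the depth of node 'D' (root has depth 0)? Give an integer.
Answer: 2

Derivation:
Path from root to D: J -> G -> D
Depth = number of edges = 2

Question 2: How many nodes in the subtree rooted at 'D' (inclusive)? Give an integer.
Subtree rooted at D contains: D, F
Count = 2

Answer: 2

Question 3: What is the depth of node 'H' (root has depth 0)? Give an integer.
Answer: 2

Derivation:
Path from root to H: J -> G -> H
Depth = number of edges = 2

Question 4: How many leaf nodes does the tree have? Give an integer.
Leaves (nodes with no children): A, B, E, F

Answer: 4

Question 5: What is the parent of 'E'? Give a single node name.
Scan adjacency: E appears as child of H

Answer: H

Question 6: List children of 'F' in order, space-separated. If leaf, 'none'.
Node F's children (from adjacency): (leaf)

Answer: none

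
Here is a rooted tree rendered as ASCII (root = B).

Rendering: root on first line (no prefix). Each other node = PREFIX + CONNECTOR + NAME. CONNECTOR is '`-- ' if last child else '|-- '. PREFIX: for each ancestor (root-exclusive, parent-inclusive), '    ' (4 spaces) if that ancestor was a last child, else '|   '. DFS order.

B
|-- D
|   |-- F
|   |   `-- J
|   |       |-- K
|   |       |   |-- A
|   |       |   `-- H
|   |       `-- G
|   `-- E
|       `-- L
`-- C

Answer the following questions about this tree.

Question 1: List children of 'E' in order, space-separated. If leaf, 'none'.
Node E's children (from adjacency): L

Answer: L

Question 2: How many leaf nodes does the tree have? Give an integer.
Leaves (nodes with no children): A, C, G, H, L

Answer: 5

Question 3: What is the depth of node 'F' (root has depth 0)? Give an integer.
Answer: 2

Derivation:
Path from root to F: B -> D -> F
Depth = number of edges = 2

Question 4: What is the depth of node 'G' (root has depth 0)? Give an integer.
Path from root to G: B -> D -> F -> J -> G
Depth = number of edges = 4

Answer: 4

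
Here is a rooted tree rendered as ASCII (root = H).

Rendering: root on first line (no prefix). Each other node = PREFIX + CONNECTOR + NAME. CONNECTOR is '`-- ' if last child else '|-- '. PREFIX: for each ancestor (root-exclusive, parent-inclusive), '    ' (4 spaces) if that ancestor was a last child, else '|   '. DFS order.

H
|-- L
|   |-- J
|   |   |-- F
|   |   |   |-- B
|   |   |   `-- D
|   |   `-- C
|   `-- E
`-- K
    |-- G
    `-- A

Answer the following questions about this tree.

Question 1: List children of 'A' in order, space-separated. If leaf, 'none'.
Node A's children (from adjacency): (leaf)

Answer: none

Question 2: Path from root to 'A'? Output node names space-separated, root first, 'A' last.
Answer: H K A

Derivation:
Walk down from root: H -> K -> A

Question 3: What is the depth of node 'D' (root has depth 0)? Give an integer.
Answer: 4

Derivation:
Path from root to D: H -> L -> J -> F -> D
Depth = number of edges = 4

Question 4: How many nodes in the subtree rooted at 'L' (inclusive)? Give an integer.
Subtree rooted at L contains: B, C, D, E, F, J, L
Count = 7

Answer: 7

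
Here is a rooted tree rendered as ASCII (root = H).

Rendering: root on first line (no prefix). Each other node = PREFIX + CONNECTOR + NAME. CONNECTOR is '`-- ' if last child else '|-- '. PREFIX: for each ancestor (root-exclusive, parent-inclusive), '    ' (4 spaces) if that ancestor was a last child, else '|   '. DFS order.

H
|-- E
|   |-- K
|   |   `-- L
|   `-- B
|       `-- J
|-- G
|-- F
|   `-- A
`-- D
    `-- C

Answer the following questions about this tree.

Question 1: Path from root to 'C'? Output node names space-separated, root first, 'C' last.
Answer: H D C

Derivation:
Walk down from root: H -> D -> C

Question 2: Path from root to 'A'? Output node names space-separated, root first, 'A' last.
Walk down from root: H -> F -> A

Answer: H F A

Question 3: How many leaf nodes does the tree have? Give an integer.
Leaves (nodes with no children): A, C, G, J, L

Answer: 5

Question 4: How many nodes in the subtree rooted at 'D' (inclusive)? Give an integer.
Subtree rooted at D contains: C, D
Count = 2

Answer: 2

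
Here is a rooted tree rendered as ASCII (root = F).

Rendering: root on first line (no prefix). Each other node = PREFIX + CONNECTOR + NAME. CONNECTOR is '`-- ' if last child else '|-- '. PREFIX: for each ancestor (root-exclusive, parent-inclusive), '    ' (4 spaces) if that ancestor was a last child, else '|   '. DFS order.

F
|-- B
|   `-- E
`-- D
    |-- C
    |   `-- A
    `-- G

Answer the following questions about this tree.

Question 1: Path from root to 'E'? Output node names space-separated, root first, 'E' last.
Answer: F B E

Derivation:
Walk down from root: F -> B -> E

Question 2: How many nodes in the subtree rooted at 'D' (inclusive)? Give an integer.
Subtree rooted at D contains: A, C, D, G
Count = 4

Answer: 4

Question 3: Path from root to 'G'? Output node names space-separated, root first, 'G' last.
Walk down from root: F -> D -> G

Answer: F D G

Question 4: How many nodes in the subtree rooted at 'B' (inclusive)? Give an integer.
Answer: 2

Derivation:
Subtree rooted at B contains: B, E
Count = 2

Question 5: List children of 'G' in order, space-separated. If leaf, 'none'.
Answer: none

Derivation:
Node G's children (from adjacency): (leaf)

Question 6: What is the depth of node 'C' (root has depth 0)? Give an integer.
Path from root to C: F -> D -> C
Depth = number of edges = 2

Answer: 2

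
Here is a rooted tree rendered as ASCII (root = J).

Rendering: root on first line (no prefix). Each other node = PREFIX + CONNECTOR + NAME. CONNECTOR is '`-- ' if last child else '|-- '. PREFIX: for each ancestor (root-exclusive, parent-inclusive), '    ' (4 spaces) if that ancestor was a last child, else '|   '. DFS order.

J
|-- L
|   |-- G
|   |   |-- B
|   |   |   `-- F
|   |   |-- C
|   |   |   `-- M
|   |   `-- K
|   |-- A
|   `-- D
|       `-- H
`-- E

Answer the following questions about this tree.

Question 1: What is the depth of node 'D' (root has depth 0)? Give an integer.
Path from root to D: J -> L -> D
Depth = number of edges = 2

Answer: 2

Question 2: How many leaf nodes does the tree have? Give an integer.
Leaves (nodes with no children): A, E, F, H, K, M

Answer: 6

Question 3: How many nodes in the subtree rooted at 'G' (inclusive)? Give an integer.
Subtree rooted at G contains: B, C, F, G, K, M
Count = 6

Answer: 6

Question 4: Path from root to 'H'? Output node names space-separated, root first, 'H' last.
Answer: J L D H

Derivation:
Walk down from root: J -> L -> D -> H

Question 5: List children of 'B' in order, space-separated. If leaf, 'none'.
Answer: F

Derivation:
Node B's children (from adjacency): F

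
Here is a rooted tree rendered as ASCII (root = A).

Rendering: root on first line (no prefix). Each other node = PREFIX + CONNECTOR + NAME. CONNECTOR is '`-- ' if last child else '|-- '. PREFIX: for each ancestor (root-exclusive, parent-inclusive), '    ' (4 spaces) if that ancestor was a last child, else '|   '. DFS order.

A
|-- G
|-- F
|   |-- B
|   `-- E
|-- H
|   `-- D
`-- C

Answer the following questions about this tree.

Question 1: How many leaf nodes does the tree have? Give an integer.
Leaves (nodes with no children): B, C, D, E, G

Answer: 5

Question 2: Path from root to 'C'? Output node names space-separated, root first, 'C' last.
Answer: A C

Derivation:
Walk down from root: A -> C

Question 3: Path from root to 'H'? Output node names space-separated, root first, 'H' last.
Walk down from root: A -> H

Answer: A H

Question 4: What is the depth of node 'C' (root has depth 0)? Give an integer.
Path from root to C: A -> C
Depth = number of edges = 1

Answer: 1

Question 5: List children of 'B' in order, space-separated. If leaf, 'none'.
Node B's children (from adjacency): (leaf)

Answer: none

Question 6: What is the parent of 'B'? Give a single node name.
Answer: F

Derivation:
Scan adjacency: B appears as child of F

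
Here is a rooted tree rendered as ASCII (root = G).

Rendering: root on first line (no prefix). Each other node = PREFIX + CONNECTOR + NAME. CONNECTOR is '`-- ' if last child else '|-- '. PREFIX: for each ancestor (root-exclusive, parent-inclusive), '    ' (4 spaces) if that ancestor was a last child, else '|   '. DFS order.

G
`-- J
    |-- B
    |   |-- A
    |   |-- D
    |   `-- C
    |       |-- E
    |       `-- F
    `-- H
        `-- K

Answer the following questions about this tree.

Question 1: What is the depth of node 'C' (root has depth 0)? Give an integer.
Answer: 3

Derivation:
Path from root to C: G -> J -> B -> C
Depth = number of edges = 3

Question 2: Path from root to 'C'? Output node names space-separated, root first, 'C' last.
Walk down from root: G -> J -> B -> C

Answer: G J B C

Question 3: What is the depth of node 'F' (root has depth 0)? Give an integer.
Path from root to F: G -> J -> B -> C -> F
Depth = number of edges = 4

Answer: 4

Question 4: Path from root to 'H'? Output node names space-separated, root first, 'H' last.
Walk down from root: G -> J -> H

Answer: G J H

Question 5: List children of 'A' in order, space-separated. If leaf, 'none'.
Node A's children (from adjacency): (leaf)

Answer: none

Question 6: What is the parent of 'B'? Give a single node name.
Scan adjacency: B appears as child of J

Answer: J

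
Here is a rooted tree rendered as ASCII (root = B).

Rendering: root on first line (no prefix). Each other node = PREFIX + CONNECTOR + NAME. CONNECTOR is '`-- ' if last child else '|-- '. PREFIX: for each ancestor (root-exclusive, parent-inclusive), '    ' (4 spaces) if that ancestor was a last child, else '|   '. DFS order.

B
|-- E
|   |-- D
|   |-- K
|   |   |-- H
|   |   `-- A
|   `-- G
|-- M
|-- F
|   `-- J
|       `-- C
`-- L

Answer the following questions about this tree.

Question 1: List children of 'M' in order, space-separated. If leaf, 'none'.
Answer: none

Derivation:
Node M's children (from adjacency): (leaf)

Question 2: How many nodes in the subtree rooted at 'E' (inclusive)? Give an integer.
Subtree rooted at E contains: A, D, E, G, H, K
Count = 6

Answer: 6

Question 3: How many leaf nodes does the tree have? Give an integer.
Answer: 7

Derivation:
Leaves (nodes with no children): A, C, D, G, H, L, M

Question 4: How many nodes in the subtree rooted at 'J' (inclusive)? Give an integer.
Answer: 2

Derivation:
Subtree rooted at J contains: C, J
Count = 2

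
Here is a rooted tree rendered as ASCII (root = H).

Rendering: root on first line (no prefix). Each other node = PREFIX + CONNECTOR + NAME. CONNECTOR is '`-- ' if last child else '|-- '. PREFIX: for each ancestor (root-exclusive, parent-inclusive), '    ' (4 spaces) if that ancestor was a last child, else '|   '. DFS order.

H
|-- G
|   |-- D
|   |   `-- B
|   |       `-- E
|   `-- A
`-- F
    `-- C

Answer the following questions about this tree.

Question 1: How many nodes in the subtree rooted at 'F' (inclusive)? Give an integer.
Answer: 2

Derivation:
Subtree rooted at F contains: C, F
Count = 2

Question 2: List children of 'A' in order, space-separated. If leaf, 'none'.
Node A's children (from adjacency): (leaf)

Answer: none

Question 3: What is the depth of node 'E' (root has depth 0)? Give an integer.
Path from root to E: H -> G -> D -> B -> E
Depth = number of edges = 4

Answer: 4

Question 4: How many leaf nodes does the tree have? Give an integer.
Answer: 3

Derivation:
Leaves (nodes with no children): A, C, E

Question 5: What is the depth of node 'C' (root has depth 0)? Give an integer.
Answer: 2

Derivation:
Path from root to C: H -> F -> C
Depth = number of edges = 2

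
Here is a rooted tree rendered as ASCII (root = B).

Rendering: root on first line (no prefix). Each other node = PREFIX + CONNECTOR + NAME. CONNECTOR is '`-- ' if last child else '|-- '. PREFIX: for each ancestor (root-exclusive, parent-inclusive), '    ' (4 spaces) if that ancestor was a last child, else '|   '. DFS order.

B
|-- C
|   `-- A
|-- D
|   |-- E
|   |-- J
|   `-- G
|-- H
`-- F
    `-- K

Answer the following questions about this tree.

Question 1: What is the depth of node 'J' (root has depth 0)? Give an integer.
Path from root to J: B -> D -> J
Depth = number of edges = 2

Answer: 2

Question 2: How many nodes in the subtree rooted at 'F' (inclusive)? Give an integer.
Subtree rooted at F contains: F, K
Count = 2

Answer: 2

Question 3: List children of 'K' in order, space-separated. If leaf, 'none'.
Answer: none

Derivation:
Node K's children (from adjacency): (leaf)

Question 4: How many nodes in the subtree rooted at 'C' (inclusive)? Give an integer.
Answer: 2

Derivation:
Subtree rooted at C contains: A, C
Count = 2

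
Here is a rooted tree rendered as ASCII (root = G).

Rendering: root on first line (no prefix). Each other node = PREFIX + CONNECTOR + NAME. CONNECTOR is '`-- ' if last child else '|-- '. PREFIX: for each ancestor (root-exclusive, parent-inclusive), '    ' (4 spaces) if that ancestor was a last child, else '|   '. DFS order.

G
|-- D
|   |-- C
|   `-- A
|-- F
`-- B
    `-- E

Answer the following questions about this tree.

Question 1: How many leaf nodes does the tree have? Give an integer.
Leaves (nodes with no children): A, C, E, F

Answer: 4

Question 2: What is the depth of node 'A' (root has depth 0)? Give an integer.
Path from root to A: G -> D -> A
Depth = number of edges = 2

Answer: 2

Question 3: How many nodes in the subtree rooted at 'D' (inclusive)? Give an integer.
Answer: 3

Derivation:
Subtree rooted at D contains: A, C, D
Count = 3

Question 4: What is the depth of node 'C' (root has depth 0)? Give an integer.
Path from root to C: G -> D -> C
Depth = number of edges = 2

Answer: 2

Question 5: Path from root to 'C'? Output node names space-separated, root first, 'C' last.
Walk down from root: G -> D -> C

Answer: G D C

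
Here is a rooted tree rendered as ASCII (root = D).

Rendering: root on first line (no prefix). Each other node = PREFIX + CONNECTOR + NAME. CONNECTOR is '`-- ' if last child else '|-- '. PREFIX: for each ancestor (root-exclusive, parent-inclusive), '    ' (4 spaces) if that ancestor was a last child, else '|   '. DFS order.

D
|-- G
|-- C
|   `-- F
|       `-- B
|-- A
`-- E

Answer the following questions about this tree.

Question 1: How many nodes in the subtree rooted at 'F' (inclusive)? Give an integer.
Subtree rooted at F contains: B, F
Count = 2

Answer: 2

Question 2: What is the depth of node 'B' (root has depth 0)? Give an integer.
Path from root to B: D -> C -> F -> B
Depth = number of edges = 3

Answer: 3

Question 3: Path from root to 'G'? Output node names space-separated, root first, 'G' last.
Walk down from root: D -> G

Answer: D G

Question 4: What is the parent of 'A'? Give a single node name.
Scan adjacency: A appears as child of D

Answer: D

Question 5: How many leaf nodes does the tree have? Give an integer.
Answer: 4

Derivation:
Leaves (nodes with no children): A, B, E, G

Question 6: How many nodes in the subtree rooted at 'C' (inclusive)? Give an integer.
Subtree rooted at C contains: B, C, F
Count = 3

Answer: 3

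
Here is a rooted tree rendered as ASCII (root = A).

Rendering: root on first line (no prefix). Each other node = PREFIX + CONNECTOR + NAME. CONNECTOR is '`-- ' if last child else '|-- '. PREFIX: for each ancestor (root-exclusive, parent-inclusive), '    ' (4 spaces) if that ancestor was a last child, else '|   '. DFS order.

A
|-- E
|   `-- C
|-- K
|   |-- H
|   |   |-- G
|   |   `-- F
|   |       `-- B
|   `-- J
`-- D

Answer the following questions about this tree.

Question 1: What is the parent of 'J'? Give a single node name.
Scan adjacency: J appears as child of K

Answer: K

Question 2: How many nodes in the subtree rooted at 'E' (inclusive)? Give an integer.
Subtree rooted at E contains: C, E
Count = 2

Answer: 2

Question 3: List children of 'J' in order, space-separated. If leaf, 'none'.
Answer: none

Derivation:
Node J's children (from adjacency): (leaf)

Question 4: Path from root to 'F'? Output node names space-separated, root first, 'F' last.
Walk down from root: A -> K -> H -> F

Answer: A K H F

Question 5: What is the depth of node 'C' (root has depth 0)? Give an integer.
Answer: 2

Derivation:
Path from root to C: A -> E -> C
Depth = number of edges = 2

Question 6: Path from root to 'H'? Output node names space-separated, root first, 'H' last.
Walk down from root: A -> K -> H

Answer: A K H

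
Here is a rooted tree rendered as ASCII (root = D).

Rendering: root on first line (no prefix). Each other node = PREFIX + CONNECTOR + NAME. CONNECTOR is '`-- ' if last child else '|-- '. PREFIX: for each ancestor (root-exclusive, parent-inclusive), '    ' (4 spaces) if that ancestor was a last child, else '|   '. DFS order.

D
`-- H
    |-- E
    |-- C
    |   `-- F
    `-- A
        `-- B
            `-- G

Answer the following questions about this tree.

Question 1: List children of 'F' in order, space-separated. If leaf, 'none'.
Node F's children (from adjacency): (leaf)

Answer: none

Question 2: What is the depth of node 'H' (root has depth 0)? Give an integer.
Path from root to H: D -> H
Depth = number of edges = 1

Answer: 1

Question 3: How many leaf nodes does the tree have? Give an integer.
Leaves (nodes with no children): E, F, G

Answer: 3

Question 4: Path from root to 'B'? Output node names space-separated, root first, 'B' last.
Walk down from root: D -> H -> A -> B

Answer: D H A B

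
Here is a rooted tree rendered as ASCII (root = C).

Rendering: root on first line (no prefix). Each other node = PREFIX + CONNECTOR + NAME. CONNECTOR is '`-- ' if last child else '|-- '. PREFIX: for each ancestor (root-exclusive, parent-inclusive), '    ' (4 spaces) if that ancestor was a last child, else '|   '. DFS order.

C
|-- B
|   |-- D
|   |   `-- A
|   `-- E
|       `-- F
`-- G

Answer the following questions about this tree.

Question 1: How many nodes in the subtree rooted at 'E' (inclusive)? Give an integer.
Subtree rooted at E contains: E, F
Count = 2

Answer: 2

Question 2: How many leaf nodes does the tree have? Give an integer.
Answer: 3

Derivation:
Leaves (nodes with no children): A, F, G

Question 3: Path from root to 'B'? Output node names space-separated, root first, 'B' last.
Walk down from root: C -> B

Answer: C B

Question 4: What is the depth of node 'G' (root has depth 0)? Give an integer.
Path from root to G: C -> G
Depth = number of edges = 1

Answer: 1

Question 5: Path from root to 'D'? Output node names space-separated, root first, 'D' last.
Walk down from root: C -> B -> D

Answer: C B D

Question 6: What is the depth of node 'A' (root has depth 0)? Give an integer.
Answer: 3

Derivation:
Path from root to A: C -> B -> D -> A
Depth = number of edges = 3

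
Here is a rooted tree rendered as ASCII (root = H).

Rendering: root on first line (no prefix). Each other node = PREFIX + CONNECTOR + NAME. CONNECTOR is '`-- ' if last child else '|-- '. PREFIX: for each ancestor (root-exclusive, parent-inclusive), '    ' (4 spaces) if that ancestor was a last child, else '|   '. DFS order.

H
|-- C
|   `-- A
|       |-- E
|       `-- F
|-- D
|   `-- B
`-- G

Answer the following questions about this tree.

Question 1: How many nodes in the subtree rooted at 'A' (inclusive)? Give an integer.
Answer: 3

Derivation:
Subtree rooted at A contains: A, E, F
Count = 3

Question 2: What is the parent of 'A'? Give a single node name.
Scan adjacency: A appears as child of C

Answer: C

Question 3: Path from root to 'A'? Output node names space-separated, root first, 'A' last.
Answer: H C A

Derivation:
Walk down from root: H -> C -> A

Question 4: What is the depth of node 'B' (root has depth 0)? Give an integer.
Path from root to B: H -> D -> B
Depth = number of edges = 2

Answer: 2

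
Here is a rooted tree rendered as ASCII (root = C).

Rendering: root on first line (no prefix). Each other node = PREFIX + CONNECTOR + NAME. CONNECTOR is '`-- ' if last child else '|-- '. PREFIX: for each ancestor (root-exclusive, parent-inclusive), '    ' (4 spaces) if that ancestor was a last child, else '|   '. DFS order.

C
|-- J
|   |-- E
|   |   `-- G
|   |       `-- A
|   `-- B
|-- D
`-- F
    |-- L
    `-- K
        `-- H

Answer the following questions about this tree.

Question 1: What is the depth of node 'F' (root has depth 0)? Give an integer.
Answer: 1

Derivation:
Path from root to F: C -> F
Depth = number of edges = 1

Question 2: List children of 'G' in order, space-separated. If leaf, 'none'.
Answer: A

Derivation:
Node G's children (from adjacency): A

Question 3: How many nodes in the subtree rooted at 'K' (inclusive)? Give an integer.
Answer: 2

Derivation:
Subtree rooted at K contains: H, K
Count = 2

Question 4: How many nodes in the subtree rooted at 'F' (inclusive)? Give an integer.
Answer: 4

Derivation:
Subtree rooted at F contains: F, H, K, L
Count = 4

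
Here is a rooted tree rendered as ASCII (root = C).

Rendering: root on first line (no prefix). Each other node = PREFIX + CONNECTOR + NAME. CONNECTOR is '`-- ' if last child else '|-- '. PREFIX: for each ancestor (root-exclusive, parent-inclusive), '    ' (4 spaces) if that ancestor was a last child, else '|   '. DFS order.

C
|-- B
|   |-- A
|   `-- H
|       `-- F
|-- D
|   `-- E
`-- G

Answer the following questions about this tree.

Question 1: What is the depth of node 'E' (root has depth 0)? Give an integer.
Path from root to E: C -> D -> E
Depth = number of edges = 2

Answer: 2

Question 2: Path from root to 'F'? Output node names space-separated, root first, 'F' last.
Walk down from root: C -> B -> H -> F

Answer: C B H F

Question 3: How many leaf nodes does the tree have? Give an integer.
Answer: 4

Derivation:
Leaves (nodes with no children): A, E, F, G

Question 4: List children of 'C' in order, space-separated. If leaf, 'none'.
Node C's children (from adjacency): B, D, G

Answer: B D G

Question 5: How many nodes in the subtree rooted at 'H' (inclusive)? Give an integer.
Answer: 2

Derivation:
Subtree rooted at H contains: F, H
Count = 2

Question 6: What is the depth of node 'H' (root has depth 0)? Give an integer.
Path from root to H: C -> B -> H
Depth = number of edges = 2

Answer: 2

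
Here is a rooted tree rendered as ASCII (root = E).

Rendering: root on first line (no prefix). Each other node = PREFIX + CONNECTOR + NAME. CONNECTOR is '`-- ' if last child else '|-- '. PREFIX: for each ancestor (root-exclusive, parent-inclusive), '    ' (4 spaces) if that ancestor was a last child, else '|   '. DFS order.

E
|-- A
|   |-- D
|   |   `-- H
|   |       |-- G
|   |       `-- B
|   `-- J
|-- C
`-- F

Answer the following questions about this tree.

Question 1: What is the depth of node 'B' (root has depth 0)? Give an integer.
Path from root to B: E -> A -> D -> H -> B
Depth = number of edges = 4

Answer: 4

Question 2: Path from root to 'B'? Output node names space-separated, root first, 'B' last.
Answer: E A D H B

Derivation:
Walk down from root: E -> A -> D -> H -> B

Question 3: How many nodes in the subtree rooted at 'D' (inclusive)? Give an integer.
Answer: 4

Derivation:
Subtree rooted at D contains: B, D, G, H
Count = 4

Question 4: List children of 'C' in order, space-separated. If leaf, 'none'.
Answer: none

Derivation:
Node C's children (from adjacency): (leaf)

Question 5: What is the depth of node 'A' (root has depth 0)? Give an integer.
Path from root to A: E -> A
Depth = number of edges = 1

Answer: 1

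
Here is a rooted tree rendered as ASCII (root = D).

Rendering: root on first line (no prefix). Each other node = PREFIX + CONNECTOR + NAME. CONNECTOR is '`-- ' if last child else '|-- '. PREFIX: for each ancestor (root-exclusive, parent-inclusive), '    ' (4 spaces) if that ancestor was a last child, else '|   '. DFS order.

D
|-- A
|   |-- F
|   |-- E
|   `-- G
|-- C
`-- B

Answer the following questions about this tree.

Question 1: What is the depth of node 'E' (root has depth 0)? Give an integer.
Answer: 2

Derivation:
Path from root to E: D -> A -> E
Depth = number of edges = 2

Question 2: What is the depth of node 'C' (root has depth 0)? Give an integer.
Path from root to C: D -> C
Depth = number of edges = 1

Answer: 1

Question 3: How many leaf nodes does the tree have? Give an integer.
Leaves (nodes with no children): B, C, E, F, G

Answer: 5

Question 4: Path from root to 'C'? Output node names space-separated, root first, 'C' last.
Walk down from root: D -> C

Answer: D C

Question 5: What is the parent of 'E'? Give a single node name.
Scan adjacency: E appears as child of A

Answer: A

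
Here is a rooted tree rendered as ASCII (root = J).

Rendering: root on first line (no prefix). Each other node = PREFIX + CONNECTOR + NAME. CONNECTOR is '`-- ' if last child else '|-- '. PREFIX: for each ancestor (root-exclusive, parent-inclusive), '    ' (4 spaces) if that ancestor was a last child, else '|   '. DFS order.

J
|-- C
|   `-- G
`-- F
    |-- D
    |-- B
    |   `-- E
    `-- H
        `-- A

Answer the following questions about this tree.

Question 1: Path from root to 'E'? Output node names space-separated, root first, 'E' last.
Walk down from root: J -> F -> B -> E

Answer: J F B E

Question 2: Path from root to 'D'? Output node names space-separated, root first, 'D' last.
Walk down from root: J -> F -> D

Answer: J F D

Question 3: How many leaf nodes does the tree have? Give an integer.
Answer: 4

Derivation:
Leaves (nodes with no children): A, D, E, G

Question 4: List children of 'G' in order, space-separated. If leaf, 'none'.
Node G's children (from adjacency): (leaf)

Answer: none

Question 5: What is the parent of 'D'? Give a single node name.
Scan adjacency: D appears as child of F

Answer: F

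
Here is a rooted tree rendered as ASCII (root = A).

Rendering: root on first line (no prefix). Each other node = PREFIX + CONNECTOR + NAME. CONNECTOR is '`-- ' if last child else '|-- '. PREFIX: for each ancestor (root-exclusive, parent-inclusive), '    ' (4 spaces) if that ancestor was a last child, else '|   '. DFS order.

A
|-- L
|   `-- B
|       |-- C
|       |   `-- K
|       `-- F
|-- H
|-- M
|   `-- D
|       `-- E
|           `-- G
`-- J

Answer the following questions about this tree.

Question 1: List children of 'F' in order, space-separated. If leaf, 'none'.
Node F's children (from adjacency): (leaf)

Answer: none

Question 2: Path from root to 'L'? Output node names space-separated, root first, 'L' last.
Walk down from root: A -> L

Answer: A L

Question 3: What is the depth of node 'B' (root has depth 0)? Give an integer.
Path from root to B: A -> L -> B
Depth = number of edges = 2

Answer: 2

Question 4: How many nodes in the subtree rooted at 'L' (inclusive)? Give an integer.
Answer: 5

Derivation:
Subtree rooted at L contains: B, C, F, K, L
Count = 5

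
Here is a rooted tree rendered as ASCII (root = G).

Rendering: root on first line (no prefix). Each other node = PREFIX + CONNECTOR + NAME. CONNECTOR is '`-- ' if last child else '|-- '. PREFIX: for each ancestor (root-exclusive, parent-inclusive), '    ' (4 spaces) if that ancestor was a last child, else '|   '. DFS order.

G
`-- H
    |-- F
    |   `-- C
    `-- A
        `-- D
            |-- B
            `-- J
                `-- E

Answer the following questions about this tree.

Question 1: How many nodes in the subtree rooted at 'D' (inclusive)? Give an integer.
Subtree rooted at D contains: B, D, E, J
Count = 4

Answer: 4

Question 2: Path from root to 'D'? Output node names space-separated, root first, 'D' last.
Answer: G H A D

Derivation:
Walk down from root: G -> H -> A -> D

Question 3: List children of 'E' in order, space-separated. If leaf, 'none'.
Node E's children (from adjacency): (leaf)

Answer: none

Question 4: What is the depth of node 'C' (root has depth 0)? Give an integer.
Path from root to C: G -> H -> F -> C
Depth = number of edges = 3

Answer: 3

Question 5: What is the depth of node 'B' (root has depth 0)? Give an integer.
Path from root to B: G -> H -> A -> D -> B
Depth = number of edges = 4

Answer: 4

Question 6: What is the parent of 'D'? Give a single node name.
Scan adjacency: D appears as child of A

Answer: A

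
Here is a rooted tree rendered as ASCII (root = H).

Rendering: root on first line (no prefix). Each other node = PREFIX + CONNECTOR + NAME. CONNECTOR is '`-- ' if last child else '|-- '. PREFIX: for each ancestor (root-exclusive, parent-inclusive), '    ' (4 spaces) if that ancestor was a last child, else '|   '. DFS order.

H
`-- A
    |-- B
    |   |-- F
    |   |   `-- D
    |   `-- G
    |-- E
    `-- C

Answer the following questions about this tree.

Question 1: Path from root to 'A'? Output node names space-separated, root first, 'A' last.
Walk down from root: H -> A

Answer: H A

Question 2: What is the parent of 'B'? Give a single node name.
Answer: A

Derivation:
Scan adjacency: B appears as child of A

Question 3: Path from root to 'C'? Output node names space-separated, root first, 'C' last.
Walk down from root: H -> A -> C

Answer: H A C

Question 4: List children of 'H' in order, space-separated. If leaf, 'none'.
Node H's children (from adjacency): A

Answer: A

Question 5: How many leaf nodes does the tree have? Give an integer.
Leaves (nodes with no children): C, D, E, G

Answer: 4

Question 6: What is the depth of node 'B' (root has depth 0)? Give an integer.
Path from root to B: H -> A -> B
Depth = number of edges = 2

Answer: 2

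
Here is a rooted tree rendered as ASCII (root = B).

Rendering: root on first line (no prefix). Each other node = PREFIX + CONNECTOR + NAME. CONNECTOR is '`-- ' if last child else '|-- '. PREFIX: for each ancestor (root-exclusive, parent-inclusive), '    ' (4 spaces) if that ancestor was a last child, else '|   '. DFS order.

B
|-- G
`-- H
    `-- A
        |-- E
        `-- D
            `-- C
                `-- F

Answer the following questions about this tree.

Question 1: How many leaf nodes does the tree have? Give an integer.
Leaves (nodes with no children): E, F, G

Answer: 3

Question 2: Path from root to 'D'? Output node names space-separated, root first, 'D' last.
Answer: B H A D

Derivation:
Walk down from root: B -> H -> A -> D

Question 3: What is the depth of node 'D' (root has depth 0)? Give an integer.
Answer: 3

Derivation:
Path from root to D: B -> H -> A -> D
Depth = number of edges = 3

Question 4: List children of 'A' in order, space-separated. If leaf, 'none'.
Node A's children (from adjacency): E, D

Answer: E D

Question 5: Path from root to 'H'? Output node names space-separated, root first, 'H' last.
Walk down from root: B -> H

Answer: B H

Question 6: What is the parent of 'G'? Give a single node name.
Answer: B

Derivation:
Scan adjacency: G appears as child of B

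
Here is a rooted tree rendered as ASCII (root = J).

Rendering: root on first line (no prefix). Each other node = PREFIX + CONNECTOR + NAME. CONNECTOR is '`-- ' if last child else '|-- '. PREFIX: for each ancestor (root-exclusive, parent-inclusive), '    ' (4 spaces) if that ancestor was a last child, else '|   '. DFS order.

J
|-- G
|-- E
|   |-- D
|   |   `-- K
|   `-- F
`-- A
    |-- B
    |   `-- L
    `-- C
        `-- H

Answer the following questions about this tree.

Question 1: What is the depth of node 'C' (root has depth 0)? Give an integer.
Path from root to C: J -> A -> C
Depth = number of edges = 2

Answer: 2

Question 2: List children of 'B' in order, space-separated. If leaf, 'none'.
Answer: L

Derivation:
Node B's children (from adjacency): L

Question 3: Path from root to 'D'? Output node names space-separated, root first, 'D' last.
Answer: J E D

Derivation:
Walk down from root: J -> E -> D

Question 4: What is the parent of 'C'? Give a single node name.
Answer: A

Derivation:
Scan adjacency: C appears as child of A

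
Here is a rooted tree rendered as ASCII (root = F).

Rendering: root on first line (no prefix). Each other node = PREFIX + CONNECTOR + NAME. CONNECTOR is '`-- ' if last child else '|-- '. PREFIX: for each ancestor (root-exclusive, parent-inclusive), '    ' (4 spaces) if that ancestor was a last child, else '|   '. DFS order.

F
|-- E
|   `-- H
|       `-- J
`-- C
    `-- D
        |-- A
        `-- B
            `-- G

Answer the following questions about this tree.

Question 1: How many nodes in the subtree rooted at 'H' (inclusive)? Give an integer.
Answer: 2

Derivation:
Subtree rooted at H contains: H, J
Count = 2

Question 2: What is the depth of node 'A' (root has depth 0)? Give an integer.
Answer: 3

Derivation:
Path from root to A: F -> C -> D -> A
Depth = number of edges = 3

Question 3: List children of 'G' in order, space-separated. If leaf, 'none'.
Node G's children (from adjacency): (leaf)

Answer: none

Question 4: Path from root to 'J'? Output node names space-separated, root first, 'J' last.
Answer: F E H J

Derivation:
Walk down from root: F -> E -> H -> J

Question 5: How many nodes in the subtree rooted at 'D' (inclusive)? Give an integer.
Answer: 4

Derivation:
Subtree rooted at D contains: A, B, D, G
Count = 4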